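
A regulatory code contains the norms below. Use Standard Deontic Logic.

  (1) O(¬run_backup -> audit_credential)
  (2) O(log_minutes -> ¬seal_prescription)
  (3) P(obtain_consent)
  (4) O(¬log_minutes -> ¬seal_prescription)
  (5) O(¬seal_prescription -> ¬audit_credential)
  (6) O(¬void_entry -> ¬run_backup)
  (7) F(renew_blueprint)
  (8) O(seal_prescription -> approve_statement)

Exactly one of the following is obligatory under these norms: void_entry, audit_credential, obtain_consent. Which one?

Premises 4 and 2 are O(¬log_minutes -> ¬seal_prescription) and O(log_minutes -> ¬seal_prescription); every ideal world satisfies ¬log_minutes or log_minutes, so in either case ¬seal_prescription holds — hence O(¬seal_prescription).
From O(¬seal_prescription) and premise 5, O(¬seal_prescription -> ¬audit_credential), we obtain O(¬audit_credential).
Premise 1 is O(¬run_backup -> audit_credential); contrapositively O(¬audit_credential -> run_backup). Since O(¬audit_credential) holds, K gives O(run_backup).
Premise 6 is O(¬void_entry -> ¬run_backup); contrapositively O(run_backup -> void_entry). Since O(run_backup) holds, K gives O(void_entry).
So O(void_entry) holds — void_entry is obligatory. None of the other listed options is made obligatory by any chain of premises.

void_entry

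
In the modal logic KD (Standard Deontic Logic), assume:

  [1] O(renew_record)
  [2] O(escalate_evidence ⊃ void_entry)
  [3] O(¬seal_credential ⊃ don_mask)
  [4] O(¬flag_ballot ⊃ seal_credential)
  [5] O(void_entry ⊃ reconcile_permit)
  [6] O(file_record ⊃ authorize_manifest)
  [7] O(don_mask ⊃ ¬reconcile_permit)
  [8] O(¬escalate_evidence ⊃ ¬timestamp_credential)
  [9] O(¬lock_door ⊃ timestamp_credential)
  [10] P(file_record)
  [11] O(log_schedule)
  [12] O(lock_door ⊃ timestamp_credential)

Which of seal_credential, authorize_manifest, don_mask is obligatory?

By case analysis on lock_door: premise 12 gives O(lock_door ⊃ timestamp_credential) and premise 9 gives O(¬lock_door ⊃ timestamp_credential), so O(timestamp_credential) either way.
The contrapositive of premise 8 (O(¬escalate_evidence ⊃ ¬timestamp_credential)) is O(timestamp_credential ⊃ escalate_evidence), and O(timestamp_credential) is already established, so O(escalate_evidence).
Applying K to premise 2 (O(escalate_evidence ⊃ void_entry)) and O(escalate_evidence) yields O(void_entry).
With premise 5, O(void_entry ⊃ reconcile_permit), the K-axiom yields O(reconcile_permit).
The contrapositive of premise 7 (O(don_mask ⊃ ¬reconcile_permit)) is O(reconcile_permit ⊃ ¬don_mask), and O(reconcile_permit) is already established, so O(¬don_mask).
Premise 3 is O(¬seal_credential ⊃ don_mask); contrapositively O(¬don_mask ⊃ seal_credential). Since O(¬don_mask) holds, K gives O(seal_credential).
So O(seal_credential) holds — seal_credential is obligatory. None of the other listed options is made obligatory by any chain of premises.

seal_credential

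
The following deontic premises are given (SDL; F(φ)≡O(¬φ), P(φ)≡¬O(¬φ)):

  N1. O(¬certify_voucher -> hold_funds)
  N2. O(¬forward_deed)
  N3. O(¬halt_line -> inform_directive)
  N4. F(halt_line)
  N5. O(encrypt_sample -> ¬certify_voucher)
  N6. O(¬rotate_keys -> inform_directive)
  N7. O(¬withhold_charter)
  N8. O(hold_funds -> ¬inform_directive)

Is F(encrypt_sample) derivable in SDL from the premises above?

Yes

F(halt_line) at premise 4 means O(¬halt_line).
Premise 3 is O(¬halt_line -> inform_directive); since O(¬halt_line), deontic closure gives O(inform_directive).
Premise 8 is O(hold_funds -> ¬inform_directive); contrapositively O(inform_directive -> ¬hold_funds). Since O(inform_directive) holds, K gives O(¬hold_funds).
Premise 1, O(¬certify_voucher -> hold_funds), contraposes to O(¬hold_funds -> certify_voucher); with O(¬hold_funds) we get O(certify_voucher).
The contrapositive of premise 5 (O(encrypt_sample -> ¬certify_voucher)) is O(certify_voucher -> ¬encrypt_sample), and O(certify_voucher) is already established, so O(¬encrypt_sample).
Premises 2, 6, 7 do not contribute to this derivation.
So O(¬encrypt_sample) holds, i.e. F(encrypt_sample). The claim follows.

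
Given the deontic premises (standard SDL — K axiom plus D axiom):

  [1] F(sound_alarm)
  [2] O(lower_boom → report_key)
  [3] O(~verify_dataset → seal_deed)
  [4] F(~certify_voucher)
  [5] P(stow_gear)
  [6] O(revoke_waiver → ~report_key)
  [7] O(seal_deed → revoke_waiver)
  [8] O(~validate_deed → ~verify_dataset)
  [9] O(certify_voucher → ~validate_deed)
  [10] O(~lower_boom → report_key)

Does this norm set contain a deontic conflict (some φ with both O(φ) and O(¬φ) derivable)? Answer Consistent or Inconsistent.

By case analysis on lower_boom: premise 2 gives O(lower_boom → report_key) and premise 10 gives O(~lower_boom → report_key), so O(report_key) either way.
Premise 6 is O(revoke_waiver → ~report_key); contrapositively O(report_key → ~revoke_waiver). Since O(report_key) holds, K gives O(~revoke_waiver).
The contrapositive of premise 7 (O(seal_deed → revoke_waiver)) is O(~revoke_waiver → ~seal_deed), and O(~revoke_waiver) is already established, so O(~seal_deed).
The contrapositive of premise 3 (O(~verify_dataset → seal_deed)) is O(~seal_deed → verify_dataset), and O(~seal_deed) is already established, so O(verify_dataset).
Premise 8 is O(~validate_deed → ~verify_dataset); contrapositively O(verify_dataset → validate_deed). Since O(verify_dataset) holds, K gives O(validate_deed).
The contrapositive of premise 9 (O(certify_voucher → ~validate_deed)) is O(validate_deed → ~certify_voucher), and O(validate_deed) is already established, so O(~certify_voucher).
But premise 4, F(~certify_voucher), means O(certify_voucher).
We now have both O(~certify_voucher) and O(certify_voucher) — certify_voucher is simultaneously obligatory and forbidden, violating the D-axiom.

Inconsistent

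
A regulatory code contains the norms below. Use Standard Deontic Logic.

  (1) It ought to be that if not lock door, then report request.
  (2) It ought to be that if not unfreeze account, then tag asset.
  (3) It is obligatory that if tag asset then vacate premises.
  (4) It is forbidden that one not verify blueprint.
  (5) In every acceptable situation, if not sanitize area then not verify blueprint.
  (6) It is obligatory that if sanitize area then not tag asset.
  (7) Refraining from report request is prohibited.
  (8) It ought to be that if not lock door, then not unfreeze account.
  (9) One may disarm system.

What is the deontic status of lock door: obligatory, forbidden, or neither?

Obligatory

Premise 4 is F(¬verify_blueprint), i.e. O(verify_blueprint).
The contrapositive of premise 5 (O(¬sanitize_area → ¬verify_blueprint)) is O(verify_blueprint → sanitize_area), and O(verify_blueprint) is already established, so O(sanitize_area).
Applying K to premise 6 (O(sanitize_area → ¬tag_asset)) and O(sanitize_area) yields O(¬tag_asset).
The contrapositive of premise 2 (O(¬unfreeze_account → tag_asset)) is O(¬tag_asset → unfreeze_account), and O(¬tag_asset) is already established, so O(unfreeze_account).
Premise 8, O(¬lock_door → ¬unfreeze_account), contraposes to O(unfreeze_account → lock_door); with O(unfreeze_account) we get O(lock_door).
Premises 1, 3, 7, 9 do not contribute to this derivation.
Hence lock_door is obligatory.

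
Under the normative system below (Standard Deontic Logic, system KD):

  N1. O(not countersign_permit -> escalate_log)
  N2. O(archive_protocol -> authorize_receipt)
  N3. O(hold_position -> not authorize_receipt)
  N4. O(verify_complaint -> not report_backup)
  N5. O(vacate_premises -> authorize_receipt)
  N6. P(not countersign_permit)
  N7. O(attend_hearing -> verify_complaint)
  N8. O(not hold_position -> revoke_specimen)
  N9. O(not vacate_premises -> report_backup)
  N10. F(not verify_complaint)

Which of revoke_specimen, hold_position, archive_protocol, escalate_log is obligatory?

revoke_specimen

Premise 10, F(not verify_complaint), is equivalent to O(verify_complaint).
From O(verify_complaint) and premise 4, O(verify_complaint -> not report_backup), we obtain O(not report_backup).
The contrapositive of premise 9 (O(not vacate_premises -> report_backup)) is O(not report_backup -> vacate_premises), and O(not report_backup) is already established, so O(vacate_premises).
From O(vacate_premises) and premise 5, O(vacate_premises -> authorize_receipt), we obtain O(authorize_receipt).
Premise 3 is O(hold_position -> not authorize_receipt); contrapositively O(authorize_receipt -> not hold_position). Since O(authorize_receipt) holds, K gives O(not hold_position).
From O(not hold_position) and premise 8, O(not hold_position -> revoke_specimen), we obtain O(revoke_specimen).
So O(revoke_specimen) holds — revoke_specimen is obligatory. None of the other listed options is made obligatory by any chain of premises.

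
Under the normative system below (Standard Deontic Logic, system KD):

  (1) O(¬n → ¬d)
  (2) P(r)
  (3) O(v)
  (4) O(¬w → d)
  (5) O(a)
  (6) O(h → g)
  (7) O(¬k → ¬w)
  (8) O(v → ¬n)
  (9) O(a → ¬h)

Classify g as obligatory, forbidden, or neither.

Premise 6 is O(h → g), but O(h) is not derivable from the premises, so it does not yield O(g).
No premise or chain of K-axiom applications forces O(g), and none forces O(¬g). So g is neither obligatory nor forbidden under these norms.

Neither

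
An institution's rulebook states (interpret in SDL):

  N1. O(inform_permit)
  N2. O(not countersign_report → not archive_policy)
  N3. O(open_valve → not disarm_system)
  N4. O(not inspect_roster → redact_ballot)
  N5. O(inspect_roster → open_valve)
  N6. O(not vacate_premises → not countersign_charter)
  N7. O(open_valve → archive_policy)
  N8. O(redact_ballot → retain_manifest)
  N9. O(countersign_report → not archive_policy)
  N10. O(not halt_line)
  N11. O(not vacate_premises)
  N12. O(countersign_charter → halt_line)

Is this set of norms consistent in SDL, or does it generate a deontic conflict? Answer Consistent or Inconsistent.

Premise 12 is O(countersign_charter → halt_line), but O(countersign_charter) is not derivable from the premises, so it does not yield O(halt_line).
So O(halt_line) is not derivable, and the apparent clash with O(not halt_line) does not arise.
A world satisfying every obligation exists (e.g. archive_policy=false, countersign_charter=false, countersign_report=false, disarm_system=false, halt_line=false, inform_permit=true, inspect_roster=false, open_valve=false, redact_ballot=true, retain_manifest=true, vacate_premises=false); no atom is both obligatory and forbidden, so the set is consistent.

Consistent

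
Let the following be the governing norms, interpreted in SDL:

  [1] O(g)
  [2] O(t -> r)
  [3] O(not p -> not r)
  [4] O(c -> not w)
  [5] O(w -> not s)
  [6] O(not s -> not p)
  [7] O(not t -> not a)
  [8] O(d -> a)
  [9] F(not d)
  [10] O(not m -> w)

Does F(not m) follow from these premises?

Yes

F(not d) at premise 9 means O(d).
With premise 8, O(d -> a), the K-axiom yields O(a).
The contrapositive of premise 7 (O(not t -> not a)) is O(a -> t), and O(a) is already established, so O(t).
With premise 2, O(t -> r), the K-axiom yields O(r).
Premise 3 is O(not p -> not r); contrapositively O(r -> p). Since O(r) holds, K gives O(p).
The contrapositive of premise 6 (O(not s -> not p)) is O(p -> s), and O(p) is already established, so O(s).
The contrapositive of premise 5 (O(w -> not s)) is O(s -> not w), and O(s) is already established, so O(not w).
Premise 10, O(not m -> w), contraposes to O(not w -> m); with O(not w) we get O(m).
Premises 1, 4 do not contribute to this derivation.
So O(m) holds, i.e. F(not m). The claim follows.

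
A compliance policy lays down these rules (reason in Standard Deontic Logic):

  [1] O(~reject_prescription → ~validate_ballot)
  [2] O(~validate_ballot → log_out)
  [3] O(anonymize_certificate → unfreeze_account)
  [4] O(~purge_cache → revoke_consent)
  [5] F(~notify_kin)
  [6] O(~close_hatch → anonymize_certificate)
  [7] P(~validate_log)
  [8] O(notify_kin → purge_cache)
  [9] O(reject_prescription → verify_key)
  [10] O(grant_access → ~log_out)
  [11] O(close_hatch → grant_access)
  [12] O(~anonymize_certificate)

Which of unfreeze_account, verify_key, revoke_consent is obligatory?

Premise 12 gives O(~anonymize_certificate).
Premise 6 is O(~close_hatch → anonymize_certificate); contrapositively O(~anonymize_certificate → close_hatch). Since O(~anonymize_certificate) holds, K gives O(close_hatch).
Premise 11 is O(close_hatch → grant_access); since O(close_hatch), deontic closure gives O(grant_access).
From O(grant_access) and premise 10, O(grant_access → ~log_out), we obtain O(~log_out).
Premise 2, O(~validate_ballot → log_out), contraposes to O(~log_out → validate_ballot); with O(~log_out) we get O(validate_ballot).
Premise 1, O(~reject_prescription → ~validate_ballot), contraposes to O(validate_ballot → reject_prescription); with O(validate_ballot) we get O(reject_prescription).
Applying K to premise 9 (O(reject_prescription → verify_key)) and O(reject_prescription) yields O(verify_key).
So O(verify_key) holds — verify_key is obligatory. None of the other listed options is made obligatory by any chain of premises.

verify_key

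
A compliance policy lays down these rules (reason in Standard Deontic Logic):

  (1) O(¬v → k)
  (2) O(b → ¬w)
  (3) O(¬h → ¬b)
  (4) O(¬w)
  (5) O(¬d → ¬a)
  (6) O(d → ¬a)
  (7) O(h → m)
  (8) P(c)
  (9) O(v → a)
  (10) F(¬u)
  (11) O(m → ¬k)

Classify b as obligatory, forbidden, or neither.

Premises 5 and 6 cover both cases: O(¬d → ¬a) and O(d → ¬a). Since ¬d ∨ d is a tautology, O(¬a) follows.
The contrapositive of premise 9 (O(v → a)) is O(¬a → ¬v), and O(¬a) is already established, so O(¬v).
Premise 1 is O(¬v → k); since O(¬v), deontic closure gives O(k).
Premise 11 is O(m → ¬k); contrapositively O(k → ¬m). Since O(k) holds, K gives O(¬m).
Premise 7 is O(h → m); contrapositively O(¬m → ¬h). Since O(¬m) holds, K gives O(¬h).
With premise 3, O(¬h → ¬b), the K-axiom yields O(¬b).
Premises 2, 4, 8, 10 do not contribute to this derivation.
Thus O(¬b), which is F(b): b is forbidden.

Forbidden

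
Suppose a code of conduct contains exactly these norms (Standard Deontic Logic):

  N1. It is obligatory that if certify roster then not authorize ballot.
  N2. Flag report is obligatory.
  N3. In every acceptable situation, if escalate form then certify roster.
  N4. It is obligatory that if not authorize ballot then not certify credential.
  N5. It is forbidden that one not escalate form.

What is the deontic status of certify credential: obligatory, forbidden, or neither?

F(¬escalate_form) at premise 5 means O(escalate_form).
From O(escalate_form) and premise 3, O(escalate_form → certify_roster), we obtain O(certify_roster).
With premise 1, O(certify_roster → ¬authorize_ballot), the K-axiom yields O(¬authorize_ballot).
With premise 4, O(¬authorize_ballot → ¬certify_credential), the K-axiom yields O(¬certify_credential).
Premise 2 does not contribute to this derivation.
Thus O(¬certify_credential), which is F(certify_credential): certify_credential is forbidden.

Forbidden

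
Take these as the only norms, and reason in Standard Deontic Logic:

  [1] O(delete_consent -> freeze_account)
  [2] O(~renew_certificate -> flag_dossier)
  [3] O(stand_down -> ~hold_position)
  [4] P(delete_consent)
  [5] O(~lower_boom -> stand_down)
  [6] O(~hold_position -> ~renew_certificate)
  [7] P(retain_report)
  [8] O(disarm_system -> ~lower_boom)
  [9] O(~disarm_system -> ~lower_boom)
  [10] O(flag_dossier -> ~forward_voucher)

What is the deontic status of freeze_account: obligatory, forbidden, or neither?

Premise 1 is O(delete_consent -> freeze_account), but O(delete_consent) is not derivable from the premises (the permission P(delete_consent) asserts only ~O(~delete_consent), not O(delete_consent)), so it does not yield O(freeze_account).
No premise or chain of K-axiom applications forces O(freeze_account), and none forces O(~freeze_account). So freeze_account is neither obligatory nor forbidden under these norms.

Neither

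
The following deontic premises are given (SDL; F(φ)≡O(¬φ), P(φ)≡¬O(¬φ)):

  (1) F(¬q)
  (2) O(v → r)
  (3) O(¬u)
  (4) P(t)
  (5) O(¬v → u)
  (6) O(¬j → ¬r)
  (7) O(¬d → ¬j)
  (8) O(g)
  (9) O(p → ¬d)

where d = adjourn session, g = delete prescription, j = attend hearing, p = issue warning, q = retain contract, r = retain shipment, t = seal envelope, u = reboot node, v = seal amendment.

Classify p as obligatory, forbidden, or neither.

From premise 3 we have O(¬u).
Premise 5 is O(¬v → u); contrapositively O(¬u → v). Since O(¬u) holds, K gives O(v).
Applying K to premise 2 (O(v → r)) and O(v) yields O(r).
Premise 6, O(¬j → ¬r), contraposes to O(r → j); with O(r) we get O(j).
Premise 7 is O(¬d → ¬j); contrapositively O(j → d). Since O(j) holds, K gives O(d).
Premise 9 is O(p → ¬d); contrapositively O(d → ¬p). Since O(d) holds, K gives O(¬p).
Premises 1, 4, 8 do not contribute to this derivation.
Thus O(¬p), which is F(p): p is forbidden.

Forbidden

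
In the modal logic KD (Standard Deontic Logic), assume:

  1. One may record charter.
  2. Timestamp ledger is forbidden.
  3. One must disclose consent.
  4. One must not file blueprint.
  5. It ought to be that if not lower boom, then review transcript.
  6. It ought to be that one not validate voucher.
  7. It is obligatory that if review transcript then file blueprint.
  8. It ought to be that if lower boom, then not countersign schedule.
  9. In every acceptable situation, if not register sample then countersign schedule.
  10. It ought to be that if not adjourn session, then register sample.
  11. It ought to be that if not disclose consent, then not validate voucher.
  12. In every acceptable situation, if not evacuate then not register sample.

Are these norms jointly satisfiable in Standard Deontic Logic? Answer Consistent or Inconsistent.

Premise 11 is O(¬disclose_consent → ¬validate_voucher); even if O(¬validate_voucher) held, inferring O(¬disclose_consent) would be affirming the consequent — invalid.
So O(¬disclose_consent) is not derivable, and the apparent clash with O(disclose_consent) does not arise.
A world satisfying every obligation exists (e.g. adjourn_session=false, countersign_schedule=false, disclose_consent=true, evacuate=true, file_blueprint=false, lower_boom=true, record_charter=false, register_sample=true, review_transcript=false, timestamp_ledger=false, validate_voucher=false); no atom is both obligatory and forbidden, so the set is consistent.

Consistent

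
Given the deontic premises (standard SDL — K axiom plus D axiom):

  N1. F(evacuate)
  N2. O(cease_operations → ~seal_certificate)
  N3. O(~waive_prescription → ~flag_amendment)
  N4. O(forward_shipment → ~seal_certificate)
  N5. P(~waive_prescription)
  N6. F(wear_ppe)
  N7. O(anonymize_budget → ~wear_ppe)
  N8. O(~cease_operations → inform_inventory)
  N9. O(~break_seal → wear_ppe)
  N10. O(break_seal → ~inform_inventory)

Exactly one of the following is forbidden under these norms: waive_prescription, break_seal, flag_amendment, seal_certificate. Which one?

Premise 6, F(wear_ppe), is equivalent to O(~wear_ppe).
Premise 9, O(~break_seal → wear_ppe), contraposes to O(~wear_ppe → break_seal); with O(~wear_ppe) we get O(break_seal).
With premise 10, O(break_seal → ~inform_inventory), the K-axiom yields O(~inform_inventory).
Premise 8, O(~cease_operations → inform_inventory), contraposes to O(~inform_inventory → cease_operations); with O(~inform_inventory) we get O(cease_operations).
Applying K to premise 2 (O(cease_operations → ~seal_certificate)) and O(cease_operations) yields O(~seal_certificate).
So O(~seal_certificate) holds, i.e. seal_certificate is forbidden. None of the other listed options is forbidden under the premises.

seal_certificate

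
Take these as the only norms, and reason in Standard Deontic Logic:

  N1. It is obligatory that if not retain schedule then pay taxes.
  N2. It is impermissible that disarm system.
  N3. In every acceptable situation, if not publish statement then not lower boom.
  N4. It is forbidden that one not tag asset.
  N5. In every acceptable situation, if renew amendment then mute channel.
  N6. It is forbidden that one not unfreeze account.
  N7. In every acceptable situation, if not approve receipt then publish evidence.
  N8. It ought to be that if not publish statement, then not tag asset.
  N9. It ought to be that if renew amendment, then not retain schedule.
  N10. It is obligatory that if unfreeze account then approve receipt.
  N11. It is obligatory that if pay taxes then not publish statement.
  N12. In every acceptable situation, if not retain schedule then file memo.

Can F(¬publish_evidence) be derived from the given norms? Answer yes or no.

No

Premise 7 is O(¬approve_receipt → publish_evidence), but O(¬approve_receipt) is not derivable from the premises, so it does not yield O(publish_evidence).
No other premise forces O(publish_evidence). An ideal world satisfying every premise can still have ¬publish_evidence true, so F(¬publish_evidence) is not derivable.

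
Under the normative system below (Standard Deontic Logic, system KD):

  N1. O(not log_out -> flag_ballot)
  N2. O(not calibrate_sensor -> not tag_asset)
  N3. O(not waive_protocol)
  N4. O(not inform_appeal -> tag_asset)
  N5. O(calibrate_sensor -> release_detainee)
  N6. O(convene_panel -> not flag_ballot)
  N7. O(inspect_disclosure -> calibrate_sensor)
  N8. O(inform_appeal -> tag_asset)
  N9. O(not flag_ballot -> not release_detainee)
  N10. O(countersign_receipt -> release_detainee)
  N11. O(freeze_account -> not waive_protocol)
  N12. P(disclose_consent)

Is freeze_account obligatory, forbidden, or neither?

Neither

Premise 11 is O(freeze_account -> not waive_protocol); even if O(not waive_protocol) held, inferring O(freeze_account) would be affirming the consequent — invalid.
No premise or chain of K-axiom applications forces O(freeze_account), and none forces O(not freeze_account). So freeze_account is neither obligatory nor forbidden under these norms.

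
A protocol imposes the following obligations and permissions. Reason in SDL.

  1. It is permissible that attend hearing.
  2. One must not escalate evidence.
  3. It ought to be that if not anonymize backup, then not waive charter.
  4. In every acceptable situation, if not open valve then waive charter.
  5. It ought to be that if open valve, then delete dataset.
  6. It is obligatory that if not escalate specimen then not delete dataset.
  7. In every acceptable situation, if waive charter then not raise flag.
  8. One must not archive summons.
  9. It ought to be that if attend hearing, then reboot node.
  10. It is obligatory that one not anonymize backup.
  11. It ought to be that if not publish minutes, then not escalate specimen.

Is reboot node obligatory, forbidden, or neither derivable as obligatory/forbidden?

Neither

Premise 9 is O(attend_hearing → reboot_node), but O(attend_hearing) is not derivable from the premises (the permission P(attend_hearing) asserts only ¬O(¬attend_hearing), not O(attend_hearing)), so it does not yield O(reboot_node).
No premise or chain of K-axiom applications forces O(reboot_node), and none forces O(¬reboot_node). So reboot_node is neither obligatory nor forbidden under these norms.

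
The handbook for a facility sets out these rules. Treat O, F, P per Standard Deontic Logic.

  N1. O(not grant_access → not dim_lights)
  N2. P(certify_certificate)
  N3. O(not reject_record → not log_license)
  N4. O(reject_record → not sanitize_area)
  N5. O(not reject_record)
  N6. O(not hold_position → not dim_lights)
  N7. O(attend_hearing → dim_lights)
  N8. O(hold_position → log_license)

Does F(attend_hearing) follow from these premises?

Premise 5 gives O(not reject_record).
From O(not reject_record) and premise 3, O(not reject_record → not log_license), we obtain O(not log_license).
Premise 8, O(hold_position → log_license), contraposes to O(not log_license → not hold_position); with O(not log_license) we get O(not hold_position).
With premise 6, O(not hold_position → not dim_lights), the K-axiom yields O(not dim_lights).
Premise 7 is O(attend_hearing → dim_lights); contrapositively O(not dim_lights → not attend_hearing). Since O(not dim_lights) holds, K gives O(not attend_hearing).
Premises 1, 2, 4 do not contribute to this derivation.
So O(not attend_hearing) holds, i.e. F(attend_hearing). The claim follows.

Yes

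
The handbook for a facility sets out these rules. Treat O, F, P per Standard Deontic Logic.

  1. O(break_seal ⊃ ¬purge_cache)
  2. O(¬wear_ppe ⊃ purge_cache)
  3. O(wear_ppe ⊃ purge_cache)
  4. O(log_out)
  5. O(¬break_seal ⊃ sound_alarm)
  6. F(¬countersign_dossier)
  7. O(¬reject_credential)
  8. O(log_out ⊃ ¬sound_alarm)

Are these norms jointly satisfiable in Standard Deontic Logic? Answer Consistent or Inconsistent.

Inconsistent

Premises 3 and 2 are O(wear_ppe ⊃ purge_cache) and O(¬wear_ppe ⊃ purge_cache); every ideal world satisfies wear_ppe or ¬wear_ppe, so in either case purge_cache holds — hence O(purge_cache).
Premise 1, O(break_seal ⊃ ¬purge_cache), contraposes to O(purge_cache ⊃ ¬break_seal); with O(purge_cache) we get O(¬break_seal).
With premise 5, O(¬break_seal ⊃ sound_alarm), the K-axiom yields O(sound_alarm).
Premise 8, O(log_out ⊃ ¬sound_alarm), contraposes to O(sound_alarm ⊃ ¬log_out); with O(sound_alarm) we get O(¬log_out).
Yet premise 4 states O(log_out).
We now have both O(¬log_out) and O(log_out) — log_out is simultaneously obligatory and forbidden, violating the D-axiom.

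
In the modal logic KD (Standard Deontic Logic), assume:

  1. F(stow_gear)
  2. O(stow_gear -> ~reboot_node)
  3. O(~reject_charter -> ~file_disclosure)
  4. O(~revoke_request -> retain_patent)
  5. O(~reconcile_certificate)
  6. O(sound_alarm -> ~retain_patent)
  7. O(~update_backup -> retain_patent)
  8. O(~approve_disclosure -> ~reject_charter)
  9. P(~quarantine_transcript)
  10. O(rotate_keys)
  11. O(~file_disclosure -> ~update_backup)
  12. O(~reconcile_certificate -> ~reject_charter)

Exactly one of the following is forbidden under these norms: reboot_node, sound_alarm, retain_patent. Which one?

sound_alarm

Premise 5 gives O(~reconcile_certificate).
With premise 12, O(~reconcile_certificate -> ~reject_charter), the K-axiom yields O(~reject_charter).
From O(~reject_charter) and premise 3, O(~reject_charter -> ~file_disclosure), we obtain O(~file_disclosure).
From O(~file_disclosure) and premise 11, O(~file_disclosure -> ~update_backup), we obtain O(~update_backup).
Premise 7 is O(~update_backup -> retain_patent); since O(~update_backup), deontic closure gives O(retain_patent).
The contrapositive of premise 6 (O(sound_alarm -> ~retain_patent)) is O(retain_patent -> ~sound_alarm), and O(retain_patent) is already established, so O(~sound_alarm).
So O(~sound_alarm) holds, i.e. sound_alarm is forbidden. None of the other listed options is forbidden under the premises.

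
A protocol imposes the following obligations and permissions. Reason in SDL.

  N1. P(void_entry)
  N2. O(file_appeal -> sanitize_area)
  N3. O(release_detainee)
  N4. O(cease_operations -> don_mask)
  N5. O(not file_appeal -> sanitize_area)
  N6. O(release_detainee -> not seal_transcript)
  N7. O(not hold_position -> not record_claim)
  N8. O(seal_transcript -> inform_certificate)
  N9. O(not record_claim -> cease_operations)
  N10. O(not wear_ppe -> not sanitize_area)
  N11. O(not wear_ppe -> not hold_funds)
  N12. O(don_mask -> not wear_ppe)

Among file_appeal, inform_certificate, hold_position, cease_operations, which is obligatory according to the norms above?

hold_position

By case analysis on not file_appeal: premise 5 gives O(not file_appeal -> sanitize_area) and premise 2 gives O(file_appeal -> sanitize_area), so O(sanitize_area) either way.
Premise 10 is O(not wear_ppe -> not sanitize_area); contrapositively O(sanitize_area -> wear_ppe). Since O(sanitize_area) holds, K gives O(wear_ppe).
The contrapositive of premise 12 (O(don_mask -> not wear_ppe)) is O(wear_ppe -> not don_mask), and O(wear_ppe) is already established, so O(not don_mask).
Premise 4, O(cease_operations -> don_mask), contraposes to O(not don_mask -> not cease_operations); with O(not don_mask) we get O(not cease_operations).
The contrapositive of premise 9 (O(not record_claim -> cease_operations)) is O(not cease_operations -> record_claim), and O(not cease_operations) is already established, so O(record_claim).
The contrapositive of premise 7 (O(not hold_position -> not record_claim)) is O(record_claim -> hold_position), and O(record_claim) is already established, so O(hold_position).
So O(hold_position) holds — hold_position is obligatory. None of the other listed options is made obligatory by any chain of premises.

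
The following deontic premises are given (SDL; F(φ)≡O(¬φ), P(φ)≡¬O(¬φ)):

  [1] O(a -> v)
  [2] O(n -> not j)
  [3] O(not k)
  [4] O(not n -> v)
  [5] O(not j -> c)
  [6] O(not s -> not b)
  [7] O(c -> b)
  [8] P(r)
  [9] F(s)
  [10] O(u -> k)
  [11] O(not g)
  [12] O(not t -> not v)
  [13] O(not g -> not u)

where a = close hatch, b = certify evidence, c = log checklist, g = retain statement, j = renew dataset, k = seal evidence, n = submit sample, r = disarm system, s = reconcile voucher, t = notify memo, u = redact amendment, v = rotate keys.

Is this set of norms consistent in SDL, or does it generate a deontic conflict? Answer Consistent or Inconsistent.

Consistent

Premise 10 is O(u -> k), but O(u) is not derivable from the premises, so it does not yield O(k).
So O(k) is not derivable, and the apparent clash with O(not k) does not arise.
A world satisfying every obligation exists (e.g. a=false, b=false, c=false, g=false, j=true, k=false, n=false, r=false, s=false, t=true, u=false, v=true); no atom is both obligatory and forbidden, so the set is consistent.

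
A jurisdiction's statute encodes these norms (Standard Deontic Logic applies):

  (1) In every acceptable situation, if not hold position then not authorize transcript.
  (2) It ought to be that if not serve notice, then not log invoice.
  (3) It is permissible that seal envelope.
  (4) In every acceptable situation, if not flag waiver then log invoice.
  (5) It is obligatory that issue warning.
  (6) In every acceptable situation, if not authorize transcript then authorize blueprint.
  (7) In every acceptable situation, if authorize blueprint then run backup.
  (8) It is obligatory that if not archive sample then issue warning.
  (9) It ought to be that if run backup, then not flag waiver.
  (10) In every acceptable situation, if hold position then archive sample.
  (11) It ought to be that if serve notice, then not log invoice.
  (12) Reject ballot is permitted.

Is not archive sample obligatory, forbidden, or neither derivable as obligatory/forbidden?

Premises 2 and 11 are O(¬serve_notice → ¬log_invoice) and O(serve_notice → ¬log_invoice); every ideal world satisfies ¬serve_notice or serve_notice, so in either case ¬log_invoice holds — hence O(¬log_invoice).
The contrapositive of premise 4 (O(¬flag_waiver → log_invoice)) is O(¬log_invoice → flag_waiver), and O(¬log_invoice) is already established, so O(flag_waiver).
Premise 9, O(run_backup → ¬flag_waiver), contraposes to O(flag_waiver → ¬run_backup); with O(flag_waiver) we get O(¬run_backup).
Premise 7 is O(authorize_blueprint → run_backup); contrapositively O(¬run_backup → ¬authorize_blueprint). Since O(¬run_backup) holds, K gives O(¬authorize_blueprint).
The contrapositive of premise 6 (O(¬authorize_transcript → authorize_blueprint)) is O(¬authorize_blueprint → authorize_transcript), and O(¬authorize_blueprint) is already established, so O(authorize_transcript).
Premise 1, O(¬hold_position → ¬authorize_transcript), contraposes to O(authorize_transcript → hold_position); with O(authorize_transcript) we get O(hold_position).
From O(hold_position) and premise 10, O(hold_position → archive_sample), we obtain O(archive_sample).
Premises 3, 5, 8, 12 do not contribute to this derivation.
Thus O(archive_sample), which is F(¬archive_sample): ¬archive_sample is forbidden.

Forbidden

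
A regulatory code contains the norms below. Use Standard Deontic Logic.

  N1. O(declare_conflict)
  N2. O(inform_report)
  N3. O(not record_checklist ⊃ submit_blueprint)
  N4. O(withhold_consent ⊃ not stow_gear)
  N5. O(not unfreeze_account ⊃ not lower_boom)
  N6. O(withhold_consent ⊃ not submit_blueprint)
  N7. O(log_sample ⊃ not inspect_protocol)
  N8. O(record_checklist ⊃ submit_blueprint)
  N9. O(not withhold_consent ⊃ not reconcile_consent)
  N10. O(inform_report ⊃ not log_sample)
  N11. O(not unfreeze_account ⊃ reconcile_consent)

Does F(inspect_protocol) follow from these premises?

Premise 7 is O(log_sample ⊃ not inspect_protocol), but O(log_sample) is not derivable from the premises, so it does not yield O(not inspect_protocol).
No other premise forces O(not inspect_protocol). An ideal world satisfying every premise can still have inspect_protocol true, so F(inspect_protocol) is not derivable.

No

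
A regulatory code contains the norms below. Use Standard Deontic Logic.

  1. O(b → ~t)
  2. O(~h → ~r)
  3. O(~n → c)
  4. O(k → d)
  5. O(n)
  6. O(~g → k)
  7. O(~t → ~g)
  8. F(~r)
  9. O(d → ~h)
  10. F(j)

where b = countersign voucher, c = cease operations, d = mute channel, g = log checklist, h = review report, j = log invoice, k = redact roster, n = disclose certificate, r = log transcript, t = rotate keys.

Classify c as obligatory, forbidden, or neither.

Neither

Premise 3 is O(~n → c), but O(~n) is not derivable from the premises, so it does not yield O(c).
No premise or chain of K-axiom applications forces O(c), and none forces O(~c). So c is neither obligatory nor forbidden under these norms.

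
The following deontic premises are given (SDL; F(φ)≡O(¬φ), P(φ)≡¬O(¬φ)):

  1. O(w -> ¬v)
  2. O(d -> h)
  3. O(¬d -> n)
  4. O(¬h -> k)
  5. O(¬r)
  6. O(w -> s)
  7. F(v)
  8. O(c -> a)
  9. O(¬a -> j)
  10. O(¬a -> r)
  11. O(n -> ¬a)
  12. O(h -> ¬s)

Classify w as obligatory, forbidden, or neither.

Premise 5 states O(¬r) outright.
Premise 10, O(¬a -> r), contraposes to O(¬r -> a); with O(¬r) we get O(a).
The contrapositive of premise 11 (O(n -> ¬a)) is O(a -> ¬n), and O(a) is already established, so O(¬n).
The contrapositive of premise 3 (O(¬d -> n)) is O(¬n -> d), and O(¬n) is already established, so O(d).
From O(d) and premise 2, O(d -> h), we obtain O(h).
Applying K to premise 12 (O(h -> ¬s)) and O(h) yields O(¬s).
Premise 6, O(w -> s), contraposes to O(¬s -> ¬w); with O(¬s) we get O(¬w).
Premises 1, 4, 7, 8, 9 do not contribute to this derivation.
Thus O(¬w), which is F(w): w is forbidden.

Forbidden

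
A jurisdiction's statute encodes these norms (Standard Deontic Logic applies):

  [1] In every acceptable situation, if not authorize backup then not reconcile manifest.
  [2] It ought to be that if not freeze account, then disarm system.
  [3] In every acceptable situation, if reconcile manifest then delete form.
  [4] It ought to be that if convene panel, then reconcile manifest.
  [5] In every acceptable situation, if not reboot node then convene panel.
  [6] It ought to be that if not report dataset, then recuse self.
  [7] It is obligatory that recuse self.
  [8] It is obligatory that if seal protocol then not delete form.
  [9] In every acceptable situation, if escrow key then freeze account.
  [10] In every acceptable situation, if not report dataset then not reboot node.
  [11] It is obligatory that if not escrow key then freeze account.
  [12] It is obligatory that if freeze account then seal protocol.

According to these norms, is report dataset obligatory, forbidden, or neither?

Obligatory

Premises 11 and 9 cover both cases: O(¬escrow_key → freeze_account) and O(escrow_key → freeze_account). Since ¬escrow_key ∨ escrow_key is a tautology, O(freeze_account) follows.
Applying K to premise 12 (O(freeze_account → seal_protocol)) and O(freeze_account) yields O(seal_protocol).
With premise 8, O(seal_protocol → ¬delete_form), the K-axiom yields O(¬delete_form).
The contrapositive of premise 3 (O(reconcile_manifest → delete_form)) is O(¬delete_form → ¬reconcile_manifest), and O(¬delete_form) is already established, so O(¬reconcile_manifest).
Premise 4, O(convene_panel → reconcile_manifest), contraposes to O(¬reconcile_manifest → ¬convene_panel); with O(¬reconcile_manifest) we get O(¬convene_panel).
Premise 5, O(¬reboot_node → convene_panel), contraposes to O(¬convene_panel → reboot_node); with O(¬convene_panel) we get O(reboot_node).
Premise 10 is O(¬report_dataset → ¬reboot_node); contrapositively O(reboot_node → report_dataset). Since O(reboot_node) holds, K gives O(report_dataset).
Premises 1, 2, 6, 7 do not contribute to this derivation.
Hence report_dataset is obligatory.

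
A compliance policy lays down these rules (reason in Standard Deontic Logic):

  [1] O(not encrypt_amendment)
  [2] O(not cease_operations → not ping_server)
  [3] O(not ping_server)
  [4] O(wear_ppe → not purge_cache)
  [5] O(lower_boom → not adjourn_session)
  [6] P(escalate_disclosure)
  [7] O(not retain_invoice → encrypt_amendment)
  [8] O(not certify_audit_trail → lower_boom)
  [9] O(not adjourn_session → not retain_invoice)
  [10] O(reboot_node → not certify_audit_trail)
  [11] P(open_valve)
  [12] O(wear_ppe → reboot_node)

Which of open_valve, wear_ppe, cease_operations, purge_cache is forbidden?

wear_ppe

Premise 1 gives O(not encrypt_amendment).
The contrapositive of premise 7 (O(not retain_invoice → encrypt_amendment)) is O(not encrypt_amendment → retain_invoice), and O(not encrypt_amendment) is already established, so O(retain_invoice).
Premise 9, O(not adjourn_session → not retain_invoice), contraposes to O(retain_invoice → adjourn_session); with O(retain_invoice) we get O(adjourn_session).
Premise 5, O(lower_boom → not adjourn_session), contraposes to O(adjourn_session → not lower_boom); with O(adjourn_session) we get O(not lower_boom).
The contrapositive of premise 8 (O(not certify_audit_trail → lower_boom)) is O(not lower_boom → certify_audit_trail), and O(not lower_boom) is already established, so O(certify_audit_trail).
The contrapositive of premise 10 (O(reboot_node → not certify_audit_trail)) is O(certify_audit_trail → not reboot_node), and O(certify_audit_trail) is already established, so O(not reboot_node).
The contrapositive of premise 12 (O(wear_ppe → reboot_node)) is O(not reboot_node → not wear_ppe), and O(not reboot_node) is already established, so O(not wear_ppe).
So O(not wear_ppe) holds, i.e. wear_ppe is forbidden. None of the other listed options is forbidden under the premises.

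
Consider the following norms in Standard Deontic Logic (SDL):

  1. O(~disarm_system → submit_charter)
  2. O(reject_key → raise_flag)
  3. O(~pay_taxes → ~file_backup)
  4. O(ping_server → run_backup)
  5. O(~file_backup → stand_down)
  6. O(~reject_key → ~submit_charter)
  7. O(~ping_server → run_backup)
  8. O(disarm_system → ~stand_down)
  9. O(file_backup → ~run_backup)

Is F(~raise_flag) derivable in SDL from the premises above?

Yes

By case analysis on ~ping_server: premise 7 gives O(~ping_server → run_backup) and premise 4 gives O(ping_server → run_backup), so O(run_backup) either way.
Premise 9, O(file_backup → ~run_backup), contraposes to O(run_backup → ~file_backup); with O(run_backup) we get O(~file_backup).
Premise 5 is O(~file_backup → stand_down); since O(~file_backup), deontic closure gives O(stand_down).
The contrapositive of premise 8 (O(disarm_system → ~stand_down)) is O(stand_down → ~disarm_system), and O(stand_down) is already established, so O(~disarm_system).
With premise 1, O(~disarm_system → submit_charter), the K-axiom yields O(submit_charter).
Premise 6 is O(~reject_key → ~submit_charter); contrapositively O(submit_charter → reject_key). Since O(submit_charter) holds, K gives O(reject_key).
Premise 2 is O(reject_key → raise_flag); since O(reject_key), deontic closure gives O(raise_flag).
Premise 3 does not contribute to this derivation.
So O(raise_flag) holds, i.e. F(~raise_flag). The claim follows.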